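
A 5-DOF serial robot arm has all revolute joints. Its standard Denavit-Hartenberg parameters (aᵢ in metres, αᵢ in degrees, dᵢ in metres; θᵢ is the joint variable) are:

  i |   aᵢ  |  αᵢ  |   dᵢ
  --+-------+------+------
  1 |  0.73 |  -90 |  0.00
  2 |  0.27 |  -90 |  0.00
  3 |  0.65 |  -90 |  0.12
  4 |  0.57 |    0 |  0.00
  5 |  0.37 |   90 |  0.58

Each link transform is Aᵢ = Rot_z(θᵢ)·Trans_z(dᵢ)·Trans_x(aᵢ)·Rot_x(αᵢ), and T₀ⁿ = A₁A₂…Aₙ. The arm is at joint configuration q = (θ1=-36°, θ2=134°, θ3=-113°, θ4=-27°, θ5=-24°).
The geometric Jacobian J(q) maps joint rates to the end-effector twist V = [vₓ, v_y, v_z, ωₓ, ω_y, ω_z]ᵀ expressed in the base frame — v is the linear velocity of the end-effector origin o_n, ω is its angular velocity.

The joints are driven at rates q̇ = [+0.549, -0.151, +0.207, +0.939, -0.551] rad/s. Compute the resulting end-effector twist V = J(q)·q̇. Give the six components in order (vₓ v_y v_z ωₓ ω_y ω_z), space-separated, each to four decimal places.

-0.2547 0.6382 -0.6184 -0.3208 0.2338 0.4359

o_n = [0.9421, 1.1780, 0.2755]
J₁: ẑ×o_n = [-1.1780, 0.9421, 0.0000], ω = ẑ
J2: z=[0.5878, 0.8090, 0.0000] o=[0.5906, -0.4291, 0.0000] → [0.2229, -0.1619, 0.6603, 0.5878, 0.8090, 0.0000]
J3: z=[-0.5820, 0.4228, 0.6947] o=[0.4388, -0.3188, -0.1942] → [-0.8412, 0.6229, -1.0839, -0.5820, 0.4228, 0.6947]
J4: z=[-0.2876, 0.6920, -0.6622] o=[0.8634, 0.1123, 0.0718] → [0.8466, 0.0065, -0.3610, -0.2876, 0.6920, -0.6622]
J5: z=[-0.2876, 0.6920, -0.6622] o=[1.0991, 0.5189, 0.3943] → [0.3542, 0.0698, -0.0809, -0.2876, 0.6920, -0.6622]
V = J·q̇ = [-0.2547, 0.6382, -0.6184, -0.3208, 0.2338, 0.4359]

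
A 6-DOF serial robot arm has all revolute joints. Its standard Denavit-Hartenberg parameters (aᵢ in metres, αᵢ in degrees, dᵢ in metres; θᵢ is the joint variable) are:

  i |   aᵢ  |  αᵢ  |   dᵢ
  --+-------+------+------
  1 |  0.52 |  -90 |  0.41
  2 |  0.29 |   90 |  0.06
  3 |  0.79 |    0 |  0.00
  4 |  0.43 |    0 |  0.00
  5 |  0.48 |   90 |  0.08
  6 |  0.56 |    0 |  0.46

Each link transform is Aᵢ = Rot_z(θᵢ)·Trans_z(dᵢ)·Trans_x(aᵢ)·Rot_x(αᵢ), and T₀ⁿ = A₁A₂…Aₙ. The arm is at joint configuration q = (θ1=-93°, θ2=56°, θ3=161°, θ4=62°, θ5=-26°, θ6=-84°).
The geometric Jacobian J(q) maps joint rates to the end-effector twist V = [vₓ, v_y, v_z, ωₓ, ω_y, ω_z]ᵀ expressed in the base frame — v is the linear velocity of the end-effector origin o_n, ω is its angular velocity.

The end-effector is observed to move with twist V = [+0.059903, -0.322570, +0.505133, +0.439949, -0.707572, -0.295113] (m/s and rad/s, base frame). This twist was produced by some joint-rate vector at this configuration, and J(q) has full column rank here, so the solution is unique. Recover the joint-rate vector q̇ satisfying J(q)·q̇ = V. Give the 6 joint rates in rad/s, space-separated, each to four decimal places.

-0.8500 0.2220 -0.2320 0.4010 0.7080 0.2660

o_n = [0.3410, 0.6530, 1.3213]
J₁: ẑ×o_n = [-0.6530, 0.3410, 0.0000], ω = ẑ
J2: z=[0.9986, -0.0523, 0.0000] o=[-0.0272, -0.5193, 0.4100] → [-0.0477, -0.9101, 1.1900, 0.9986, -0.0523, 0.0000]
J3: z=[-0.0434, -0.8279, 0.5592] o=[0.0242, -0.6844, 0.1696] → [-1.7014, 0.2271, 0.2043, -0.0434, -0.8279, 0.5592]
J4: z=[-0.0434, -0.8279, 0.5592] o=[0.3029, -0.2807, 0.7888] → [-0.9630, 0.0444, -0.0090, -0.0434, -0.8279, 0.5592]
J5: z=[-0.0434, -0.8279, 0.5592] o=[0.0193, -0.0897, 1.0496] → [-0.6403, 0.1917, 0.2342, -0.0434, -0.8279, 0.5592]
J6: z=[0.9636, 0.1132, 0.2424] o=[-0.1109, 0.1077, 1.4748] → [-0.1496, 0.2575, 0.4743, 0.9636, 0.1132, 0.2424]
q̇ = J⁺·V = [-0.8500, 0.2220, -0.2320, 0.4010, 0.7080, 0.2660]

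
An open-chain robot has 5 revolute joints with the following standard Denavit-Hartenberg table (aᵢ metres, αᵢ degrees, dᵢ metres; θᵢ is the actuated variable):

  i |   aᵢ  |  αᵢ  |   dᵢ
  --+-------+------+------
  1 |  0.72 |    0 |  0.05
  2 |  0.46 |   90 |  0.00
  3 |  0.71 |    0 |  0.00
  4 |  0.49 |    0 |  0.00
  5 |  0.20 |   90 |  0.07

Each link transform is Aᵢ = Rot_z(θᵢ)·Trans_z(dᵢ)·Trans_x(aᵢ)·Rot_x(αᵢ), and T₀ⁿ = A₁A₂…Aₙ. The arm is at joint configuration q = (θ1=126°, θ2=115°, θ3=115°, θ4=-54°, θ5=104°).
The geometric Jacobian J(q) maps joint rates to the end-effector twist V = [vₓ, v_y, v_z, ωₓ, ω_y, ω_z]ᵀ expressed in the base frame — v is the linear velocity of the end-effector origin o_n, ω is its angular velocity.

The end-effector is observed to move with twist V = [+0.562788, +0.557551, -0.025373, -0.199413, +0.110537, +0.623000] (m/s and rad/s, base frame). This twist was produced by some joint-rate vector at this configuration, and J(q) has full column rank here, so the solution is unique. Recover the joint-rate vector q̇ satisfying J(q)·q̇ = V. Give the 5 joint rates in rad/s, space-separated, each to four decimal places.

o_n = [-0.5835, 0.4377, 1.1738]
J₁: ẑ×o_n = [-0.4377, -0.5835, 0.0000], ω = ẑ
J2: z=[0.0000, 0.0000, 1.0000] o=[-0.4232, 0.5825, 0.0500] → [0.1448, -0.1603, 0.0000, 0.0000, 0.0000, 1.0000]
J3: z=[-0.8746, 0.4848, 0.0000] o=[-0.6462, 0.1802, 0.0500] → [0.5448, 0.9829, -0.2557, -0.8746, 0.4848, 0.0000]
J4: z=[-0.8746, 0.4848, 0.0000] o=[-0.5007, 0.4426, 0.6935] → [0.2329, 0.4201, 0.0444, -0.8746, 0.4848, 0.0000]
J5: z=[-0.8746, 0.4848, 0.0000] o=[-0.6159, 0.2348, 1.1220] → [0.0251, 0.0453, -0.1932, -0.8746, 0.4848, 0.0000]
q̇ = J⁺·V = [-0.3110, 0.9340, 0.4690, 0.2020, -0.4430]

-0.3110 0.9340 0.4690 0.2020 -0.4430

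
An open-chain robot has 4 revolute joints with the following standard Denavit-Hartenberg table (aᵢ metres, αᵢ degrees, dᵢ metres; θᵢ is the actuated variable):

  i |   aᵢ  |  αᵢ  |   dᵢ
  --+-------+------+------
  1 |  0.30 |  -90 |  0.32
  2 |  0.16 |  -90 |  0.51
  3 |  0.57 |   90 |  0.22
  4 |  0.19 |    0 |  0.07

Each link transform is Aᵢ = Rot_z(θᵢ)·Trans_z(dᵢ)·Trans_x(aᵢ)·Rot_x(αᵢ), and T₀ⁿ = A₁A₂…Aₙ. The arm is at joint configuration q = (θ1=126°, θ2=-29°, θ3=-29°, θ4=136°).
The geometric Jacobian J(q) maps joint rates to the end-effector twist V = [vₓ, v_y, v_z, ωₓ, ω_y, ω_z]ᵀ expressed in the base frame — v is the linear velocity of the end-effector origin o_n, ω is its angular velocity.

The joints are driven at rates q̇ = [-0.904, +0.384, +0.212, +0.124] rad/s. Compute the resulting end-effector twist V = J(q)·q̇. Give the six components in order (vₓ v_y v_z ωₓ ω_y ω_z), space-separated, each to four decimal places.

0.3146 1.1082 -0.1994 -0.4279 -0.2488 -1.1186

o_n = [-1.1684, 0.2789, 0.2570]
J₁: ẑ×o_n = [-0.2789, -1.1684, 0.0000], ω = ẑ
J2: z=[-0.8090, -0.5878, 0.0000] o=[-0.1763, 0.2427, 0.3200] → [0.0370, -0.0510, -0.6124, -0.8090, -0.5878, 0.0000]
J3: z=[-0.2850, 0.3922, -0.8746] o=[-0.6712, 0.0561, 0.3976] → [0.1397, 0.3948, 0.1315, -0.2850, 0.3922, -0.8746]
J4: z=[-0.4583, -0.8571, -0.2350] o=[-1.2137, 0.3328, 0.4468] → [0.1501, -0.0977, 0.0636, -0.4583, -0.8571, -0.2350]
V = J·q̇ = [0.3146, 1.1082, -0.1994, -0.4279, -0.2488, -1.1186]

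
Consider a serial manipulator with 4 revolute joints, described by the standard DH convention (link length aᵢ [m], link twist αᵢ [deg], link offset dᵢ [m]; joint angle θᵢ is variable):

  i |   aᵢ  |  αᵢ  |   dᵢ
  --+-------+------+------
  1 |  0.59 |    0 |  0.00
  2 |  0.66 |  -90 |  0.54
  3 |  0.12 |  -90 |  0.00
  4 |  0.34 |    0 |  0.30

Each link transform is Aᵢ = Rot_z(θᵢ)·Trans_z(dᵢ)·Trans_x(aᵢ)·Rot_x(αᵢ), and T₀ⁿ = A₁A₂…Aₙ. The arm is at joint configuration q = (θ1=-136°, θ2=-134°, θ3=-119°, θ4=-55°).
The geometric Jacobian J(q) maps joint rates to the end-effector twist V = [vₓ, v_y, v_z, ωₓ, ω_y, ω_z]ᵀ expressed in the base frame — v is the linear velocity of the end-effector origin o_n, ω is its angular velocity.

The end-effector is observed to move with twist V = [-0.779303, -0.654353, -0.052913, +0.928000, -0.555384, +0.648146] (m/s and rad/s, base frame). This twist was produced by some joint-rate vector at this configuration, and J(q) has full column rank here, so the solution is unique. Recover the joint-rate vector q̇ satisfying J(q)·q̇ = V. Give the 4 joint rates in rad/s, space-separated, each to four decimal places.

o_n = [-0.7029, 0.3598, 0.9610]
J₁: ẑ×o_n = [-0.3598, -0.7029, 0.0000], ω = ẑ
J2: z=[0.0000, 0.0000, 1.0000] o=[-0.4244, -0.4098, 0.0000] → [-0.7697, -0.2785, 0.0000, 0.0000, 0.0000, 1.0000]
J3: z=[-1.0000, 0.0000, 0.0000] o=[-0.4244, 0.2502, 0.5400] → [0.0000, 0.4210, -0.1097, -1.0000, 0.0000, 0.0000]
J4: z=[0.0000, 0.8746, 0.4848] o=[-0.4244, 0.1920, 0.6450] → [0.1950, -0.1350, 0.2436, 0.0000, 0.8746, 0.4848]
q̇ = J⁺·V = [0.1960, 0.7600, -0.9280, -0.6350]

0.1960 0.7600 -0.9280 -0.6350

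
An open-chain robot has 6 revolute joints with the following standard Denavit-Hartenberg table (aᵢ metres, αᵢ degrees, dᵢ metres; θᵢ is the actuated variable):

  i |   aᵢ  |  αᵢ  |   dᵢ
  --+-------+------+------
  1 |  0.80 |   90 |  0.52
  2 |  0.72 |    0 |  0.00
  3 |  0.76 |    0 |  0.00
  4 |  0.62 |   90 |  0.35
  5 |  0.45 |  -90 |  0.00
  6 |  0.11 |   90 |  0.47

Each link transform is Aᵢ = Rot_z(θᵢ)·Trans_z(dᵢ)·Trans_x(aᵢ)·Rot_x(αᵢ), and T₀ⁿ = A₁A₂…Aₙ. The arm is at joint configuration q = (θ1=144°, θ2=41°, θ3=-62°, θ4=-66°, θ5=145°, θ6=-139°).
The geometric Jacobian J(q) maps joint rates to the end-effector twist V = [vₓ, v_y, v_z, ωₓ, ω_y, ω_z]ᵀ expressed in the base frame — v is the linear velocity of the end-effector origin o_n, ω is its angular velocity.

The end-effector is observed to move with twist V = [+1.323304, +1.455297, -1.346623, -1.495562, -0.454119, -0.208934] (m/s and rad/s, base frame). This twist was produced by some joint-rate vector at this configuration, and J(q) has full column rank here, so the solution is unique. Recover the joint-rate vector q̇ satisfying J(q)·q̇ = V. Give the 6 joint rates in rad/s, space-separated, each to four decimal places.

o_n = [-1.5015, 1.3078, 0.6665]
J₁: ẑ×o_n = [-1.3078, -1.5015, 0.0000], ω = ẑ
J2: z=[0.5878, 0.8090, 0.0000] o=[-0.6472, 0.4702, 0.5200] → [0.1185, -0.0861, 1.1835, 0.5878, 0.8090, 0.0000]
J3: z=[0.5878, 0.8090, 0.0000] o=[-1.0868, 0.7896, 0.9924] → [-0.2636, 0.1915, 0.6401, 0.5878, 0.8090, 0.0000]
J4: z=[0.5878, 0.8090, 0.0000] o=[-1.6608, 1.2067, 0.7200] → [-0.0433, 0.0315, -0.0695, 0.5878, 0.8090, 0.0000]
J5: z=[0.8079, -0.5870, -0.0523] o=[-1.4814, 1.5089, 0.1009] → [-0.3425, -0.4559, -0.1743, 0.8079, -0.5870, -0.0523]
J6: z=[-0.4572, -0.6804, 0.5728] o=[-1.3140, 1.7064, 0.4690] → [0.0939, -0.0171, 0.0547, -0.4572, -0.6804, 0.5728]
q̇ = J⁺·V = [-0.6920, -0.9220, -0.6270, 0.9210, -0.9670, 0.7550]

-0.6920 -0.9220 -0.6270 0.9210 -0.9670 0.7550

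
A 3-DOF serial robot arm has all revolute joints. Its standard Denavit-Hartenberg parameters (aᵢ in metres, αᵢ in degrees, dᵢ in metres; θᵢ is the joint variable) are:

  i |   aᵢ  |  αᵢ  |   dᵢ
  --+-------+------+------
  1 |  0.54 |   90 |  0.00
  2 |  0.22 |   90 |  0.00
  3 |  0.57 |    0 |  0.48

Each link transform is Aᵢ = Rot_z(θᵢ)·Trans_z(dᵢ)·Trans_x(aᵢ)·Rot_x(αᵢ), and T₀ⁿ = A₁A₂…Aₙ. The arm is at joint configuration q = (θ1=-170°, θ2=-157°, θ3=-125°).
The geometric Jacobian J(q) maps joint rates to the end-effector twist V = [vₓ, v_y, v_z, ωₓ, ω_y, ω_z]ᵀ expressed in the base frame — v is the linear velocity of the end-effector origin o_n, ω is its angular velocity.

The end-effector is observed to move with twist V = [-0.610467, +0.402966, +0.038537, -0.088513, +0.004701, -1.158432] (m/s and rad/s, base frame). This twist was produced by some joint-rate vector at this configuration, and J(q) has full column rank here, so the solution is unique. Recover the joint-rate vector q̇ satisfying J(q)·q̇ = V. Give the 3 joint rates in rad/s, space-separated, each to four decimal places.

o_n = [-0.3630, -0.5381, 0.4836]
J₁: ẑ×o_n = [0.5381, -0.3630, 0.0000], ω = ẑ
J2: z=[-0.1736, 0.9848, 0.0000] o=[-0.5318, -0.0938, 0.0000] → [0.4763, 0.0840, -0.0891, -0.1736, 0.9848, 0.0000]
J3: z=[0.3848, 0.0678, 0.9205] o=[-0.3324, -0.0586, -0.0860] → [0.4800, -0.2473, -0.1824, 0.3848, 0.0678, 0.9205]
q̇ = J⁺·V = [-0.9550, 0.0200, -0.2210]

-0.9550 0.0200 -0.2210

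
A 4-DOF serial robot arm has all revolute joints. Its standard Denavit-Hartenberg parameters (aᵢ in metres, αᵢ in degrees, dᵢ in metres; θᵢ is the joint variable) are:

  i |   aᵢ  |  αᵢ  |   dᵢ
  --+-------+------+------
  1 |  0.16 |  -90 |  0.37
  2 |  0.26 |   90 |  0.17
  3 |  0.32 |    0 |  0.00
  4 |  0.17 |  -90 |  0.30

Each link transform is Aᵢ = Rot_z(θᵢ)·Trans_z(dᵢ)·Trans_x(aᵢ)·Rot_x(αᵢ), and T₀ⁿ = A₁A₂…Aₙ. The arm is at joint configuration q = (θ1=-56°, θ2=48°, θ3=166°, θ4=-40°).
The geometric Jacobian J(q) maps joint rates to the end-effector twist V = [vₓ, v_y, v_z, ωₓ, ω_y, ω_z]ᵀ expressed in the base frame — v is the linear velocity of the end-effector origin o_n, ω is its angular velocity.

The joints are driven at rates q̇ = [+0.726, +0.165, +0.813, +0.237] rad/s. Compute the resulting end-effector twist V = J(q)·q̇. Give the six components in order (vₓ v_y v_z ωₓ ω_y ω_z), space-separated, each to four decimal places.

-0.3314 0.2187 0.1339 0.5731 -0.5546 1.4286

o_n = [0.4770, -0.0188, 0.6825]
J₁: ẑ×o_n = [0.0188, 0.4770, -0.0000], ω = ẑ
J2: z=[0.8290, 0.5592, 0.0000] o=[0.0895, -0.1326, 0.3700] → [0.1748, -0.2591, -0.1223, 0.8290, 0.5592, 0.0000]
J3: z=[0.4156, -0.6161, 0.6691] o=[0.3277, -0.1818, 0.1768] → [-0.4207, -0.1103, 0.1597, 0.4156, -0.6161, 0.6691]
J4: z=[0.4156, -0.6161, 0.6691] o=[0.2757, 0.0337, 0.4075] → [-0.1343, 0.0204, 0.1022, 0.4156, -0.6161, 0.6691]
V = J·q̇ = [-0.3314, 0.2187, 0.1339, 0.5731, -0.5546, 1.4286]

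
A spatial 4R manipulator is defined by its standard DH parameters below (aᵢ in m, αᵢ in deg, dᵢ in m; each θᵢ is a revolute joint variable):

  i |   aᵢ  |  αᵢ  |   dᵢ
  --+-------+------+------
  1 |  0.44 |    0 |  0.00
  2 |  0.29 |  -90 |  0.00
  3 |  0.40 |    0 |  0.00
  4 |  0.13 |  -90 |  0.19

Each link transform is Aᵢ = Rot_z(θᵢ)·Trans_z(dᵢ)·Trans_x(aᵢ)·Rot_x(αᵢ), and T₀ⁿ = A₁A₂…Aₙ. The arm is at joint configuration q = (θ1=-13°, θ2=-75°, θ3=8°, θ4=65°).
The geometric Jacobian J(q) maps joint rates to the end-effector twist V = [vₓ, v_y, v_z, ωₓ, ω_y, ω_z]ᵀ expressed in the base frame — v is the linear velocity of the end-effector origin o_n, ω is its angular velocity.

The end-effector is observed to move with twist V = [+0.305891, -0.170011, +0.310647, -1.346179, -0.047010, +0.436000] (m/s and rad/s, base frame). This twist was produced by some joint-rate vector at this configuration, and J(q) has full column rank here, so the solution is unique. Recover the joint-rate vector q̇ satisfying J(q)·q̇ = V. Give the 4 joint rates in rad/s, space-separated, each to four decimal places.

-0.1400 0.5760 -0.6550 -0.6920

o_n = [0.6439, -0.8160, -0.1800]
J₁: ẑ×o_n = [0.8160, 0.6439, -0.0000], ω = ẑ
J2: z=[0.0000, 0.0000, 1.0000] o=[0.4287, -0.0990, 0.0000] → [0.7170, 0.2152, -0.0000, 0.0000, 0.0000, 1.0000]
J3: z=[0.9994, 0.0349, 0.0000] o=[0.4388, -0.3888, 0.0000] → [-0.0063, 0.1799, -0.4341, 0.9994, 0.0349, 0.0000]
J4: z=[0.9994, 0.0349, 0.0000] o=[0.4527, -0.7847, -0.0557] → [-0.0043, 0.1242, -0.0380, 0.9994, 0.0349, 0.0000]
q̇ = J⁺·V = [-0.1400, 0.5760, -0.6550, -0.6920]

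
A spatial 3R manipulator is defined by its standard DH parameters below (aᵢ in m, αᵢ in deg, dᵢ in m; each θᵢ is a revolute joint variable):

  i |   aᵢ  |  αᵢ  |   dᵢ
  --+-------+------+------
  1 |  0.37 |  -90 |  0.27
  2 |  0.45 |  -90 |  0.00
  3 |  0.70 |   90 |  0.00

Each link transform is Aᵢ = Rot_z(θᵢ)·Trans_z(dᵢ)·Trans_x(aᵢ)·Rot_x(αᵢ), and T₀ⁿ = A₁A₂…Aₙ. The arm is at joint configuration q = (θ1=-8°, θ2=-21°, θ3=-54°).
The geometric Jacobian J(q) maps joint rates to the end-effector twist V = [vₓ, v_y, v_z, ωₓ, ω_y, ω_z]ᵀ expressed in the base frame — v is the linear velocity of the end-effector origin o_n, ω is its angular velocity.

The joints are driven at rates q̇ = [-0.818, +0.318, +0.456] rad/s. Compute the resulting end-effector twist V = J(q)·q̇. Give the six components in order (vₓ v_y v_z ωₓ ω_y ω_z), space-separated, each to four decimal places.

0.6349 -1.2487 -0.1632 0.2061 0.2922 -1.2437

o_n = [1.2416, 0.3974, 0.5787]
J₁: ẑ×o_n = [-0.3974, 1.2416, 0.0000], ω = ẑ
J2: z=[0.1392, 0.9903, 0.0000] o=[0.3664, -0.0515, 0.2700] → [0.3057, -0.0430, -0.8042, 0.1392, 0.9903, 0.0000]
J3: z=[0.3549, -0.0499, -0.9336] o=[0.7824, -0.1100, 0.4313] → [0.4663, -0.4810, 0.2029, 0.3549, -0.0499, -0.9336]
V = J·q̇ = [0.6349, -1.2487, -0.1632, 0.2061, 0.2922, -1.2437]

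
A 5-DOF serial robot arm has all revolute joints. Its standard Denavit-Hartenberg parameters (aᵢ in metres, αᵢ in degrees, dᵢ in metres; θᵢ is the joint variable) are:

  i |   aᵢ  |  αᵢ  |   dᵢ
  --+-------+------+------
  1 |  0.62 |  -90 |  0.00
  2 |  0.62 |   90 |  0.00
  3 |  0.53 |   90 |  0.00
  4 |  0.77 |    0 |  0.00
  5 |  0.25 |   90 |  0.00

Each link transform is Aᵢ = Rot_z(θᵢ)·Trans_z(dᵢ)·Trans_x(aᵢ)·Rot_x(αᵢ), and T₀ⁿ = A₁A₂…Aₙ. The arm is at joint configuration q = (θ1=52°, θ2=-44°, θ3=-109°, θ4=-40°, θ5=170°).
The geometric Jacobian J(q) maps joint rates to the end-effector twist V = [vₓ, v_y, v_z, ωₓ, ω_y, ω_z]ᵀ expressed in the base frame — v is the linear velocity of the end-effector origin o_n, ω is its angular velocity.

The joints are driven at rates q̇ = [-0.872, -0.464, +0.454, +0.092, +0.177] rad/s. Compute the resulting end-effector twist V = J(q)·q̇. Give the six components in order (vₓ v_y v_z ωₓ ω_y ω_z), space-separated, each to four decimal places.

o_n = [1.3624, 0.2708, -0.0045]
J₁: ẑ×o_n = [-0.2708, 1.3624, 0.0000], ω = ẑ
J2: z=[-0.7880, 0.6157, 0.0000] o=[0.3817, 0.4886, 0.0000] → [-0.0028, -0.0036, -0.4321, -0.7880, 0.6157, 0.0000]
J3: z=[-0.4277, -0.5474, 0.7193] o=[0.6563, 0.8400, 0.4307] → [0.6477, 0.3218, 0.6300, -0.4277, -0.5474, 0.7193]
J4: z=[-0.6753, -0.3355, -0.6568] o=[0.9748, 0.4337, 0.3108] → [-0.0012, -0.4676, 0.2401, -0.6753, -0.3355, -0.6568]
J5: z=[-0.6753, -0.3355, -0.6568] o=[1.5409, 0.2524, -0.1786] → [-0.0464, 0.2348, -0.0723, -0.6753, -0.3355, -0.6568]
V = J·q̇ = [0.5231, -1.0417, 0.4958, -0.0102, -0.6244, -0.7221]

0.5231 -1.0417 0.4958 -0.0102 -0.6244 -0.7221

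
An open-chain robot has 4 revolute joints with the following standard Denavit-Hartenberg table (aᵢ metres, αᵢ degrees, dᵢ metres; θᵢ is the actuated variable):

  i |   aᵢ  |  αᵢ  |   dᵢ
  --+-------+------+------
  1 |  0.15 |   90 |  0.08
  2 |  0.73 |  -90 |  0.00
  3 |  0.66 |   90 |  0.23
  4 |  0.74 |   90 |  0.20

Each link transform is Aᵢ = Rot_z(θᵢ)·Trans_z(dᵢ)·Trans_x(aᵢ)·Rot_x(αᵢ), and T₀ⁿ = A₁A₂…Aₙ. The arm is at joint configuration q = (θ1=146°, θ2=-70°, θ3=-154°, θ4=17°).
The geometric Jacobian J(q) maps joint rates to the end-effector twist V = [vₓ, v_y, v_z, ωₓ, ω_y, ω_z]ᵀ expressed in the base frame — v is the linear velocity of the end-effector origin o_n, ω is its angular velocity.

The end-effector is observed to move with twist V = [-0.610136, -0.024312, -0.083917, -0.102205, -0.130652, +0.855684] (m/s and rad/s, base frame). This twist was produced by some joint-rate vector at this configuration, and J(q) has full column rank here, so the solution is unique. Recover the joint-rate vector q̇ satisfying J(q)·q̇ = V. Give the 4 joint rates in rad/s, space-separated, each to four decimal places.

0.9550 -0.3650 -0.0230 -0.2220

o_n = [-0.0709, 0.5542, 0.7842]
J₁: ẑ×o_n = [-0.5542, -0.0709, 0.0000], ω = ẑ
J2: z=[0.5592, 0.8290, 0.0000] o=[-0.1244, 0.0839, 0.0800] → [0.5838, -0.3938, 0.2187, 0.5592, 0.8290, 0.0000]
J3: z=[-0.7790, 0.5255, 0.3420] o=[-0.3313, 0.2235, -0.6060] → [0.6174, 1.1721, -0.3945, -0.7790, 0.5255, 0.3420]
J4: z=[-0.3783, -0.8290, 0.4119] o=[-0.1805, 0.4708, 0.0301] → [-0.6595, 0.3304, 0.0593, -0.3783, -0.8290, 0.4119]
q̇ = J⁺·V = [0.9550, -0.3650, -0.0230, -0.2220]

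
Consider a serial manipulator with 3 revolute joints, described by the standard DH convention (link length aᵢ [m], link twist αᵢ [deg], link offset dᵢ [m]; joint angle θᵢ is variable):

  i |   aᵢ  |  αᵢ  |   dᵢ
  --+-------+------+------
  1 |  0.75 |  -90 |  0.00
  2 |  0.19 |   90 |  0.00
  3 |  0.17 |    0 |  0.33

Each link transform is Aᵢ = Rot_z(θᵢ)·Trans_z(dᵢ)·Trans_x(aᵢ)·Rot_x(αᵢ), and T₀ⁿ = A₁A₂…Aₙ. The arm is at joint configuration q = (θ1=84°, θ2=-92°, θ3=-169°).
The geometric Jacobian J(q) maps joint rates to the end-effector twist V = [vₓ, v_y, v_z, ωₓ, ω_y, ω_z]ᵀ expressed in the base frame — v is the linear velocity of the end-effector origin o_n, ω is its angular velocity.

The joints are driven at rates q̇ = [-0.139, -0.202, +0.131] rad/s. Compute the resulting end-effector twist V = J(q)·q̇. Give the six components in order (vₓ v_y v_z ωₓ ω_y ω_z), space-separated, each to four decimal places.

0.0790 -0.0153 -0.0625 0.1872 -0.1513 -0.1436

o_n = [0.0761, 0.4137, 0.0116]
J₁: ẑ×o_n = [-0.4137, 0.0761, 0.0000], ω = ẑ
J2: z=[-0.9945, 0.1045, 0.0000] o=[0.0784, 0.7459, 0.0000] → [0.0012, 0.0115, 0.3306, -0.9945, 0.1045, 0.0000]
J3: z=[-0.1045, -0.9939, -0.0349] o=[0.0777, 0.7393, 0.1899] → [0.1658, -0.0186, 0.0324, -0.1045, -0.9939, -0.0349]
V = J·q̇ = [0.0790, -0.0153, -0.0625, 0.1872, -0.1513, -0.1436]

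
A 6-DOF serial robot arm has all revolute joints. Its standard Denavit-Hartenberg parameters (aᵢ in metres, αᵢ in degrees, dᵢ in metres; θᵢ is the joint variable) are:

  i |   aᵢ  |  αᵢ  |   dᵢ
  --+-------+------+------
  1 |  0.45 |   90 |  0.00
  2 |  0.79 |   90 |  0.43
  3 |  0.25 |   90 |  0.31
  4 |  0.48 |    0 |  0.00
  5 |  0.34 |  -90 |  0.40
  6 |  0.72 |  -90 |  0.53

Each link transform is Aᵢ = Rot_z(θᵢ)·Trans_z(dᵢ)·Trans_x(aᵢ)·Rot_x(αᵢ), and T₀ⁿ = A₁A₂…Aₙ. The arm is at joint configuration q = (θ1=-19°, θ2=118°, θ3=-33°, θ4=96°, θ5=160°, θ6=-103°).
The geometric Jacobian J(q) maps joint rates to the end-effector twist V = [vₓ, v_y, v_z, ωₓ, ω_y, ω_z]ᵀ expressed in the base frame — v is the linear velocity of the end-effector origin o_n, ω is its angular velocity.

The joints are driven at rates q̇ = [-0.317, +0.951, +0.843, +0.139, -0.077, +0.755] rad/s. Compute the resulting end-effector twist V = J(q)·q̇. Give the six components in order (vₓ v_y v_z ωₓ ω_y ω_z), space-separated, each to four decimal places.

o_n = [0.7771, 0.6412, 0.8930]
J₁: ẑ×o_n = [-0.6412, 0.7771, 0.0000], ω = ẑ
J2: z=[-0.3256, -0.9455, 0.0000] o=[0.4255, -0.1465, 0.0000] → [-0.8444, 0.2907, 0.0760, -0.3256, -0.9455, 0.0000]
J3: z=[0.8348, -0.2875, 0.4695] o=[-0.0652, -0.4323, 0.6975] → [-0.5602, 0.2322, 1.1384, 0.8348, -0.2875, 0.4695]
J4: z=[0.5148, 0.7097, -0.4809] o=[0.1449, -0.3607, 1.0282] → [0.3859, -0.2345, 0.0670, 0.5148, 0.7097, -0.4809]
J5: z=[0.5148, 0.7097, -0.4809] o=[0.5532, -0.5301, 1.2151] → [0.3347, 0.0581, 0.4441, 0.5148, 0.7097, -0.4809]
J6: z=[-0.3911, 0.6936, 0.6049] o=[0.4997, -0.2043, 0.8070] → [-0.4518, 0.2015, -0.5231, -0.3911, 0.6936, 0.6049]
V = J·q̇ = [-1.3853, 0.3410, 0.6121, 0.1308, -0.5739, 0.5057]

-1.3853 0.3410 0.6121 0.1308 -0.5739 0.5057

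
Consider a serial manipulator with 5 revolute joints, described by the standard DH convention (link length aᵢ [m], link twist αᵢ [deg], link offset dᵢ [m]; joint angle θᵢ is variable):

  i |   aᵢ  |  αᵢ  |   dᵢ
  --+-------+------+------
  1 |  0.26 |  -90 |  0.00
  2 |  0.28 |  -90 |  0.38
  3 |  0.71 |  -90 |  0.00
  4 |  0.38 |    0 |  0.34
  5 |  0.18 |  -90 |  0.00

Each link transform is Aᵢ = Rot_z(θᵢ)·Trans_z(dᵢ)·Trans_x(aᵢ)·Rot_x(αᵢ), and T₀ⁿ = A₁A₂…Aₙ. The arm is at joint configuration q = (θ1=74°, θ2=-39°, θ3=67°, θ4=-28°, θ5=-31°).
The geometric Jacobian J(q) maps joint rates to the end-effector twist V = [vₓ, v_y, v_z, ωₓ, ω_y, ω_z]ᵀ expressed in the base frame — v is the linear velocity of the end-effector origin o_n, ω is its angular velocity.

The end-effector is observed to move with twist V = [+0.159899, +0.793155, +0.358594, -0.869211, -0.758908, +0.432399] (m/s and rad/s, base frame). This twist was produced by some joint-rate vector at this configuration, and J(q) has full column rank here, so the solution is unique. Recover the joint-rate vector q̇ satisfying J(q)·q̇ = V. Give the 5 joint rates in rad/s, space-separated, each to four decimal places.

0.1440 0.8690 -0.8340 0.4290 0.1920

o_n = [0.9872, 0.5381, 0.0006]
J₁: ẑ×o_n = [-0.5381, 0.9872, 0.0000], ω = ẑ
J2: z=[-0.9613, 0.2756, 0.0000] o=[0.0717, 0.2499, 0.0000] → [0.0002, 0.0006, -0.5294, -0.9613, 0.2756, 0.0000]
J3: z=[0.1735, 0.6049, -0.7771] o=[-0.2336, 0.5638, 0.1762] → [-0.1262, -0.9183, -0.7430, 0.1735, 0.6049, -0.7771]
J4: z=[0.1784, -0.7954, -0.5793] o=[0.4540, 0.5909, 0.3508] → [0.2479, -0.2464, 0.4146, 0.1784, -0.7954, -0.5793]
J5: z=[0.1784, -0.7954, -0.5793] o=[0.8706, 0.4412, 0.0977] → [0.1334, -0.0502, 0.1100, 0.1784, -0.7954, -0.5793]
q̇ = J⁺·V = [0.1440, 0.8690, -0.8340, 0.4290, 0.1920]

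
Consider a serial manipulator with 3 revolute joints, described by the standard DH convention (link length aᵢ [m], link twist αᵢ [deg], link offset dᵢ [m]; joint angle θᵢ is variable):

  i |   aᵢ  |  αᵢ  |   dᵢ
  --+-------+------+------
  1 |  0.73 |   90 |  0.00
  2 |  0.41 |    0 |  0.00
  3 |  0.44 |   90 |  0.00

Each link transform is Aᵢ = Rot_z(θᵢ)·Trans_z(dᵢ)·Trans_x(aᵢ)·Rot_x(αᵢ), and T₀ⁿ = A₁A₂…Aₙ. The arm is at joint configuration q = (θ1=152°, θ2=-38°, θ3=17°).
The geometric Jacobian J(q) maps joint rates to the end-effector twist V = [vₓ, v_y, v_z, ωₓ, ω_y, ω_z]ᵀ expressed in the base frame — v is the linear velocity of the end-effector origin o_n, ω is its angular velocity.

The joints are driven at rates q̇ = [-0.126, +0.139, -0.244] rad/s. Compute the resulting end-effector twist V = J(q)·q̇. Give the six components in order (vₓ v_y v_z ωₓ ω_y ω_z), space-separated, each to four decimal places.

0.0702 0.1716 0.0018 -0.0493 -0.0927 -0.1260

o_n = [-1.2925, 0.6872, -0.4101]
J₁: ẑ×o_n = [-0.6872, -1.2925, 0.0000], ω = ẑ
J2: z=[0.4695, 0.8829, 0.0000] o=[-0.6446, 0.3427, 0.0000] → [-0.3621, 0.1925, 0.7339, 0.4695, 0.8829, 0.0000]
J3: z=[0.4695, 0.8829, 0.0000] o=[-0.9298, 0.4944, -0.2524] → [-0.1392, 0.0740, 0.4108, 0.4695, 0.8829, 0.0000]
V = J·q̇ = [0.0702, 0.1716, 0.0018, -0.0493, -0.0927, -0.1260]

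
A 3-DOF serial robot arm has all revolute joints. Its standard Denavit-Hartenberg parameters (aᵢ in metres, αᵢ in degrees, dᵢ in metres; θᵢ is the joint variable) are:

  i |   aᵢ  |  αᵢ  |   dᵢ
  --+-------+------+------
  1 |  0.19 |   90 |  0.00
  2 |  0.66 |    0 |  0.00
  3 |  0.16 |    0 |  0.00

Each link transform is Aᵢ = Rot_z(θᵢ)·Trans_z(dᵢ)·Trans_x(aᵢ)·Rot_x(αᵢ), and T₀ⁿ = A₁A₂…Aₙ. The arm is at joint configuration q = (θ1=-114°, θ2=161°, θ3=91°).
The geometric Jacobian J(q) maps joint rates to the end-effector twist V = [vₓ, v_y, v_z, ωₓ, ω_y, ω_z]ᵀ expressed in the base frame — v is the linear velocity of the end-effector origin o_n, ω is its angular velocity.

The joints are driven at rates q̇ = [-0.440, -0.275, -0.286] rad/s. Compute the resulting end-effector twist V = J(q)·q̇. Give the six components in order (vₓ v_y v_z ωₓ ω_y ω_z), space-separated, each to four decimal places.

o_n = [0.1967, 0.4417, 0.0627]
J₁: ẑ×o_n = [-0.4417, 0.1967, 0.0000], ω = ẑ
J2: z=[-0.9135, 0.4067, 0.0000] o=[-0.0773, -0.1736, 0.0000] → [0.0255, 0.0573, -0.6735, -0.9135, 0.4067, 0.0000]
J3: z=[-0.9135, 0.4067, 0.0000] o=[0.1765, 0.3965, 0.2149] → [-0.0619, -0.1390, -0.0494, -0.9135, 0.4067, 0.0000]
V = J·q̇ = [0.2050, -0.0625, 0.1993, 0.5125, -0.2282, -0.4400]

0.2050 -0.0625 0.1993 0.5125 -0.2282 -0.4400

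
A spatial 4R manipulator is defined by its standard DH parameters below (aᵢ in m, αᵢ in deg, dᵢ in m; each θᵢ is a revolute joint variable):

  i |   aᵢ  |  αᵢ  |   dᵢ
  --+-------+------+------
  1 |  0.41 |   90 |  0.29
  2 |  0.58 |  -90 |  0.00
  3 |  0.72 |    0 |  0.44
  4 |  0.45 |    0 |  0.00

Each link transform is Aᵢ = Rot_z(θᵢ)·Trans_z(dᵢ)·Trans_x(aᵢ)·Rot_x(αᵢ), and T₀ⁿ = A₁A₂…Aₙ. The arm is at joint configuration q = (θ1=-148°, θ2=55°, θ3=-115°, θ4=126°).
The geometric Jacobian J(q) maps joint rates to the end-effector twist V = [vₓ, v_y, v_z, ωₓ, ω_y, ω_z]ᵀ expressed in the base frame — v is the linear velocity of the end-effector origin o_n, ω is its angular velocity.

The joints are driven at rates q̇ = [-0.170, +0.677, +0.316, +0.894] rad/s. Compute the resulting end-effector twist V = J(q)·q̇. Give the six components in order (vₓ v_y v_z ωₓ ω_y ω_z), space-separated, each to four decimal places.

0.7050 0.0161 0.1184 0.4818 1.0994 0.5240

o_n = [-0.6913, 0.2362, 1.1301]
J₁: ẑ×o_n = [-0.2362, -0.6913, 0.0000], ω = ẑ
J2: z=[-0.5299, 0.8480, 0.0000] o=[-0.3477, -0.2173, 0.2900] → [0.7124, 0.4452, 0.0511, -0.5299, 0.8480, 0.0000]
J3: z=[0.6947, 0.4341, 0.5736] o=[-0.6298, -0.3936, 0.7651] → [-0.2028, -0.2888, 0.4642, 0.6947, 0.4341, 0.5736]
J4: z=[0.6947, 0.4341, 0.5736] o=[-0.5219, 0.4433, 0.7682] → [0.2758, -0.3485, -0.0703, 0.6947, 0.4341, 0.5736]
V = J·q̇ = [0.7050, 0.0161, 0.1184, 0.4818, 1.0994, 0.5240]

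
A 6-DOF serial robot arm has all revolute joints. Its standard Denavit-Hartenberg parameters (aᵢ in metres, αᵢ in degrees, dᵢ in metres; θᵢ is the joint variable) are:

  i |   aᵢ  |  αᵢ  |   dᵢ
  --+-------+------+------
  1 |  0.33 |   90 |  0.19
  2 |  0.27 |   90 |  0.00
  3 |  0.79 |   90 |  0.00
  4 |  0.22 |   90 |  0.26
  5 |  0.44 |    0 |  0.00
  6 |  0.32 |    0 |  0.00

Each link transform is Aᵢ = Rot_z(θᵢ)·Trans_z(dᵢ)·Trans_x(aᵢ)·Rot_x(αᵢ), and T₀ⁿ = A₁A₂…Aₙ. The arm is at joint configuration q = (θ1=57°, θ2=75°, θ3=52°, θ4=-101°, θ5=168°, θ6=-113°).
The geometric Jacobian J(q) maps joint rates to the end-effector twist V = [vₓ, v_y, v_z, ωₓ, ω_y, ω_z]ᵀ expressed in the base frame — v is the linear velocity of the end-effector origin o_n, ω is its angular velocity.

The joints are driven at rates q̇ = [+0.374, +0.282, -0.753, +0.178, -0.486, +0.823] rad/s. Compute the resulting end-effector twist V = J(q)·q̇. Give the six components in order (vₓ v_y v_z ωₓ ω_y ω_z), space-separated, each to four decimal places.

-1.0171 0.5451 0.4760 -0.4453 -0.5236 0.4910

o_n = [0.5775, 0.4324, 1.3839]
J₁: ẑ×o_n = [-0.4324, 0.5775, 0.0000], ω = ẑ
J2: z=[0.8387, -0.5446, 0.0000] o=[0.1797, 0.2768, 0.1900] → [-0.6502, -1.0013, 0.3472, 0.8387, -0.5446, 0.0000]
J3: z=[0.5261, 0.8101, -0.2588] o=[0.2178, 0.3354, 0.4508] → [0.7810, -0.5840, -0.2403, 0.5261, 0.8101, -0.2588]
J4: z=[-0.4053, 0.5064, 0.7612] o=[0.8084, 0.1019, 0.9206] → [-0.0170, 0.0119, -0.0170, -0.4053, 0.5064, 0.7612]
J5: z=[-0.6335, 0.4447, -0.6331] o=[0.5581, 0.0710, 1.1494] → [0.3331, 0.1363, -0.2376, -0.6335, 0.4447, -0.6331]
J6: z=[-0.6335, 0.4447, -0.6331] o=[0.8047, 0.4353, 1.1586] → [0.0984, 0.2866, 0.1029, -0.6335, 0.4447, -0.6331]
V = J·q̇ = [-1.0171, 0.5451, 0.4760, -0.4453, -0.5236, 0.4910]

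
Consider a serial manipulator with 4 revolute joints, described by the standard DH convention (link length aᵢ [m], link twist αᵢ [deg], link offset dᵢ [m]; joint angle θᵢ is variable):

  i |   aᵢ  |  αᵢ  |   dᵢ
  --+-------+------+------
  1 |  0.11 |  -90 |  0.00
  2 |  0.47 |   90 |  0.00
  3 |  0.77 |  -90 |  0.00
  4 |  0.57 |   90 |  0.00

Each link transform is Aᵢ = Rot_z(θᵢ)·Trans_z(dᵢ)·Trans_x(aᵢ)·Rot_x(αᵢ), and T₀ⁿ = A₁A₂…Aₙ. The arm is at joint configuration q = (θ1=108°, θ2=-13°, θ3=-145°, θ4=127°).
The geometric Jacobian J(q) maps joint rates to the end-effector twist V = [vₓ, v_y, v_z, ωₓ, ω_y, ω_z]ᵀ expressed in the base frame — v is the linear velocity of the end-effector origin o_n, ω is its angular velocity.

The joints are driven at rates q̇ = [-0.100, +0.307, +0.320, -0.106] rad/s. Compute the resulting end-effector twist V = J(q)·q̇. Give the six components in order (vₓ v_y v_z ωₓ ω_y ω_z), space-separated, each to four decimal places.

o_n = [0.1311, 0.3891, -0.4165]
J₁: ẑ×o_n = [-0.3891, 0.1311, 0.0000], ω = ẑ
J2: z=[-0.9511, -0.3090, 0.0000] o=[-0.0340, 0.1046, 0.0000] → [0.1287, -0.3961, -0.2196, -0.9511, -0.3090, 0.0000]
J3: z=[0.0695, -0.2139, 0.9744] o=[-0.1755, 0.5402, 0.1057] → [0.2589, 0.3350, 0.0551, 0.0695, -0.2139, 0.9744]
J4: z=[0.6064, 0.7847, 0.1290] o=[0.4344, 0.0921, -0.0362] → [-0.3368, 0.1915, 0.4181, 0.6064, 0.7847, 0.1290]
V = J·q̇ = [0.1970, -0.0478, -0.0941, -0.3340, -0.2465, 0.1981]

0.1970 -0.0478 -0.0941 -0.3340 -0.2465 0.1981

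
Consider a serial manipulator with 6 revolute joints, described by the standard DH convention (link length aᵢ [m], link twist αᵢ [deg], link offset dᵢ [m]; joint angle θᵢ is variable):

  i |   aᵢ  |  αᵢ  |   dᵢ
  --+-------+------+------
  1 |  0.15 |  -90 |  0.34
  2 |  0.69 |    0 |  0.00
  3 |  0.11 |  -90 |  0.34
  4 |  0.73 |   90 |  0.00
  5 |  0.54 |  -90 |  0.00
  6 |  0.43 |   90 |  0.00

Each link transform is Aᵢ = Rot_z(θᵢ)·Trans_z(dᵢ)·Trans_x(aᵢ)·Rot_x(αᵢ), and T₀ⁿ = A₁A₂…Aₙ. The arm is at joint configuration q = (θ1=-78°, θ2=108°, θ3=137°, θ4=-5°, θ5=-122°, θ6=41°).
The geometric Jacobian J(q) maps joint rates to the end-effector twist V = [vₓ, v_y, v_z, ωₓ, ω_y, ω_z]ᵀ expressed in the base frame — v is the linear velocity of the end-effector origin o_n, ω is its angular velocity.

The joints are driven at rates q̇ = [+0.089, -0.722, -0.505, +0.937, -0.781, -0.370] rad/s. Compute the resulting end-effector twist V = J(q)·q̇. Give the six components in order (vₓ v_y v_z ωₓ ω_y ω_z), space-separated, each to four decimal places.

-0.0755 -1.0491 -1.8606 -1.7530 -1.5281 0.3463

o_n = [-0.1061, 0.8966, -0.2586]
J₁: ẑ×o_n = [-0.8966, -0.1061, 0.0000], ω = ẑ
J2: z=[0.9781, 0.2079, 0.0000] o=[0.0312, -0.1467, 0.3400] → [-0.1245, 0.5856, 1.0490, 0.9781, 0.2079, 0.0000]
J3: z=[0.9781, 0.2079, 0.0000] o=[-0.0131, 0.0618, -0.3162] → [0.0120, -0.0563, 0.8358, 0.9781, 0.2079, 0.0000]
J4: z=[0.1884, -0.8865, 0.4226] o=[0.3098, 0.1780, -0.2165] → [-0.2664, -0.1678, -0.2332, 0.1884, -0.8865, 0.4226]
J5: z=[0.9821, 0.1711, -0.0790] o=[0.3081, 0.4919, 0.4426] → [-0.0880, 0.7213, 0.4683, 0.9821, 0.1711, -0.0790]
J6: z=[-0.1018, 0.8344, 0.5417] o=[0.2225, 0.7748, -0.0093] → [-0.2740, -0.2033, 0.2617, -0.1018, 0.8344, 0.5417]
V = J·q̇ = [-0.0755, -1.0491, -1.8606, -1.7530, -1.5281, 0.3463]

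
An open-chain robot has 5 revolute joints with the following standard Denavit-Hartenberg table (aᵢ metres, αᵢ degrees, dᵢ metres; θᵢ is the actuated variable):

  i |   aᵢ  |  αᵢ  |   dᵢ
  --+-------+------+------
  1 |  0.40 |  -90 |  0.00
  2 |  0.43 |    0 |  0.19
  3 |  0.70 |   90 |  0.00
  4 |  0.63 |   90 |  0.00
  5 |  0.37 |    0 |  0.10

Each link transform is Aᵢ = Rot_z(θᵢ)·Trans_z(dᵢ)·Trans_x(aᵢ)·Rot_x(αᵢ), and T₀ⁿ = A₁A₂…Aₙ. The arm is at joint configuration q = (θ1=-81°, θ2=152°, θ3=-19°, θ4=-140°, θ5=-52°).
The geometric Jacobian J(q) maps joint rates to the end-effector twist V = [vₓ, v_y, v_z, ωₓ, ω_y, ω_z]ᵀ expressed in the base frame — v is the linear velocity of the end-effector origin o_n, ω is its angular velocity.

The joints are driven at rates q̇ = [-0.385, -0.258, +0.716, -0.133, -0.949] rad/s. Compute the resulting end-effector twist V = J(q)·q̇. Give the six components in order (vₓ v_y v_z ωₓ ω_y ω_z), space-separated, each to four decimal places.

o_n = [-0.3092, 0.1316, 0.0126]
J₁: ẑ×o_n = [-0.1316, -0.3092, 0.0000], ω = ẑ
J2: z=[0.9877, 0.1564, 0.0000] o=[0.0626, -0.3951, 0.0000] → [0.0020, -0.0125, 0.5783, 0.9877, 0.1564, 0.0000]
J3: z=[0.9877, 0.1564, 0.0000] o=[0.1908, 0.0096, -0.2019] → [0.0336, -0.2118, 0.1987, 0.9877, 0.1564, 0.0000]
J4: z=[0.1144, -0.7223, -0.6820] o=[0.1162, 0.4812, -0.7138] → [-0.7632, 0.2070, -0.3472, 0.1144, -0.7223, -0.6820]
J5: z=[0.8252, -0.3131, 0.4701] o=[-0.2323, 0.0927, -0.3609] → [-0.1352, -0.3443, 0.0080, 0.8252, -0.3131, 0.4701]
V = J·q̇ = [0.3040, 0.2698, 0.0316, -0.3460, 0.4649, -0.7404]

0.3040 0.2698 0.0316 -0.3460 0.4649 -0.7404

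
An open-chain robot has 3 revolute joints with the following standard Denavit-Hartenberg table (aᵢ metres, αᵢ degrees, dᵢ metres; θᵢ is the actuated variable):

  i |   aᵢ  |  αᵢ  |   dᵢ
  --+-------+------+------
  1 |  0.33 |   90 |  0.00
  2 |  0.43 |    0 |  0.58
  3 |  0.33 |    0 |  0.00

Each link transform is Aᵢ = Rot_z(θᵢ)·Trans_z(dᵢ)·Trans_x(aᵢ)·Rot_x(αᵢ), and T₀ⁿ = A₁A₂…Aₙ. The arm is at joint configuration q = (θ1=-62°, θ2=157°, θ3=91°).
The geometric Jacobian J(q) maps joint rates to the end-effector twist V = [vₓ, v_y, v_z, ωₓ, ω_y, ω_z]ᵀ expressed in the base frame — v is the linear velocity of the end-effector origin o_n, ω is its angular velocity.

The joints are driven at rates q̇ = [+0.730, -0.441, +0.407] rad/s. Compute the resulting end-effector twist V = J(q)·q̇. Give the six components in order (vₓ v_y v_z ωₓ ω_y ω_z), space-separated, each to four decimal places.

0.1066 -0.4950 0.1788 0.0300 0.0160 0.7300

o_n = [-0.6010, -0.1050, -0.1380]
J₁: ẑ×o_n = [0.1050, -0.6010, 0.0000], ω = ẑ
J2: z=[-0.8829, -0.4695, 0.0000] o=[0.1549, -0.2914, 0.0000] → [0.0648, -0.1218, -0.5194, -0.8829, -0.4695, 0.0000]
J3: z=[-0.8829, -0.4695, 0.0000] o=[-0.5430, -0.2142, 0.1680] → [0.1436, -0.2702, -0.1236, -0.8829, -0.4695, 0.0000]
V = J·q̇ = [0.1066, -0.4950, 0.1788, 0.0300, 0.0160, 0.7300]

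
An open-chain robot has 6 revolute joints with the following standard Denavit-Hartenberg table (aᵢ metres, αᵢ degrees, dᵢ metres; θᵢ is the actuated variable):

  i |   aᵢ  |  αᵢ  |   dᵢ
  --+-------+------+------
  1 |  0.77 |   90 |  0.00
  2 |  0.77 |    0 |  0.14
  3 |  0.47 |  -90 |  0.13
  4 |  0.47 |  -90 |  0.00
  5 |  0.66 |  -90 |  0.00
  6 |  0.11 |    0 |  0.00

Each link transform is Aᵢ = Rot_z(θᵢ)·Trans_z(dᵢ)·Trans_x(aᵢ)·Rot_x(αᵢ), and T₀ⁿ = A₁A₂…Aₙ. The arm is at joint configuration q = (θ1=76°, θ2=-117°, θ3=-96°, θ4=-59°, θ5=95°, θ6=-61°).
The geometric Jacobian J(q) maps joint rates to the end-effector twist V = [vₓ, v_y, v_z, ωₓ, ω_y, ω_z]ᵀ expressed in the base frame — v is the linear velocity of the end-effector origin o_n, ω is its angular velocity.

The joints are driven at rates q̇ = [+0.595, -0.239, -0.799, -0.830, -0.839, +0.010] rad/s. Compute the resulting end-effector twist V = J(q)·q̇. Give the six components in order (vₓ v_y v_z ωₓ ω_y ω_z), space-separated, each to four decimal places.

o_n = [0.5937, 0.0251, 0.3252]
J₁: ẑ×o_n = [-0.0251, 0.5937, 0.0000], ω = ẑ
J2: z=[0.9703, -0.2419, 0.0000] o=[0.1863, 0.7471, 0.0000] → [-0.0787, -0.3155, -0.6020, 0.9703, -0.2419, 0.0000]
J3: z=[0.9703, -0.2419, 0.0000] o=[0.2376, 0.3741, -0.6861] → [-0.2446, -0.9812, -0.2525, 0.9703, -0.2419, 0.0000]
J4: z=[-0.1318, -0.5285, -0.8387] o=[0.2683, -0.0398, -0.4301] → [-0.3447, -0.1734, 0.1634, -0.1318, -0.5285, -0.8387]
J5: z=[-0.6737, -0.5729, 0.4668] o=[0.6101, -0.3343, -0.2983] → [-0.5250, 0.4123, -0.2515, -0.6737, -0.5729, 0.4668]
J6: z=[-0.7359, 0.5780, -0.3525] o=[0.6549, 0.0492, 0.2370] → [0.0425, 0.0865, 0.0531, -0.7359, 0.5780, -0.3525]
V = J·q̇ = [0.9263, 1.0115, 0.4215, -0.3400, 1.1762, 0.8959]

0.9263 1.0115 0.4215 -0.3400 1.1762 0.8959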